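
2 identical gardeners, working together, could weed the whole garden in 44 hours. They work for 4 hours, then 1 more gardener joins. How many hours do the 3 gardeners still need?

80/3 hours

One gardener does 1/88 of the job per hour.
After 4 hours with 2 gardeners, 1/11 is done (10/11 left).
With 3 gardeners the rate is 3/88, so the rest takes 10/11 ÷ 3/88 = 80/3 hours.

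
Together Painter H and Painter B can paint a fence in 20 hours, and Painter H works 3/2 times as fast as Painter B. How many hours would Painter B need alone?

Let Painter B's rate be r; then Painter H's rate is (3/2)r, so together (3/2 + 1)r = (5/2)r = 1/20.
Thus r = 1/50 per hour.
Painter B alone: 50 hours; Painter H alone: 100/3 hours.

50 hours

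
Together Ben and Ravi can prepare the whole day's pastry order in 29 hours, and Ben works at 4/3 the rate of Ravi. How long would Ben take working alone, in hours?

203/4 hours

Let Ravi's rate be r; then Ben's rate is (4/3)r, so together (4/3 + 1)r = (7/3)r = 1/29.
Thus r = 3/203 per hour.
Ravi alone: 203/3 hours; Ben alone: 203/4 hours.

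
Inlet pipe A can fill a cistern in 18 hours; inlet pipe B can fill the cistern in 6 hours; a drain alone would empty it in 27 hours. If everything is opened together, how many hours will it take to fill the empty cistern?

27/5 hours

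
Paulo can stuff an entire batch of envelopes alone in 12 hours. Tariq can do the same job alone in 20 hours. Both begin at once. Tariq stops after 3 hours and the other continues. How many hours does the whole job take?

51/5 hours

In the first 3 hours the combined rate is 2/15, so 2/5 of the job is done, leaving 3/5.
After Tariq leaves the rate is 1/12 per hour; the remaining 3/5 takes 36/5 hours.
Total = 3 + 36/5 = 51/5 hours.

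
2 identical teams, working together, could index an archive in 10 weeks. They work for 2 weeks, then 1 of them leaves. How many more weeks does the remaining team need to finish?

One team does 1/20 of the job per week.
After 2 weeks with 2 teams, 1/5 is done (4/5 left).
With 1 team the rate is 1/20, so the rest takes 4/5 ÷ 1/20 = 16 weeks.

16 weeks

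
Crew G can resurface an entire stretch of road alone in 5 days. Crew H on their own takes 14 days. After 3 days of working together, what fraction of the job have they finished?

57/70

Combined rate: 1/5 + 1/14 = (14 + 5)/70 = 19/70 per day.
In 3 days they complete 3·19/70 = 57/70 of the job.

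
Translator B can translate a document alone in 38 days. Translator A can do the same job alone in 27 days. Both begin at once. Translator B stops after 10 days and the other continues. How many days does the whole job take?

378/19 days

In the first 10 days the combined rate is 65/1026, so 325/513 of the job is done, leaving 188/513.
After translator B leaves the rate is 1/27 per day; the remaining 188/513 takes 188/19 days.
Total = 10 + 188/19 = 378/19 days.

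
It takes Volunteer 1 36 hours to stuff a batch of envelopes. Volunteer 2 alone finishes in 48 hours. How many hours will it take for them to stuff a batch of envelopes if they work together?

Combined rate: 1/36 + 1/48 = (4 + 3)/144 = 7/144 per hour.
Time = 1 ÷ (7/144) = 144/7 hours.

144/7 hours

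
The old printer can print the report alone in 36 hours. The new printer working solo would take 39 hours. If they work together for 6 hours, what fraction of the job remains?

Combined rate: 1/36 + 1/39 = (13 + 12)/468 = 25/468 per hour.
In 6 hours they complete 6·25/468 = 25/78 of the job.
So 53/78 remains.

53/78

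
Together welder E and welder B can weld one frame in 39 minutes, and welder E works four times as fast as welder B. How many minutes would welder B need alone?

Let welder B's rate be r; then welder E's rate is 4r, so together (4 + 1)r = 5r = 1/39.
Thus r = 1/195 per minute.
Welder B alone: 195 minutes; welder E alone: 195/4 minutes.

195 minutes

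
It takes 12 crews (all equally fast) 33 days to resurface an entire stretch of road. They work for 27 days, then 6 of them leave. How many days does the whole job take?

39 days

One crew does 1/396 of the job per day.
After 27 days with 12 crews, 9/11 is done (2/11 left).
With 6 crews the rate is 6/396 = 1/66, so the rest takes 2/11 ÷ 1/66 = 12 days.
Total = 27 + 12 = 39 days.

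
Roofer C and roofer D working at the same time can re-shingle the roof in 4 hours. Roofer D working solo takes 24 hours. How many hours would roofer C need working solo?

Combined rate is 1/4 per hour.
Known contribution: 1/24 per hour.
So roofer C's rate is 1/4 − 1/24 = 5/24, meaning 24/5 hours alone.

24/5 hours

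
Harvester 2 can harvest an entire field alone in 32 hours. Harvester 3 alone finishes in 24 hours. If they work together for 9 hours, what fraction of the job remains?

Combined rate: 1/32 + 1/24 = (3 + 4)/96 = 7/96 per hour.
In 9 hours they complete 9·7/96 = 21/32 of the job.
So 11/32 remains.

11/32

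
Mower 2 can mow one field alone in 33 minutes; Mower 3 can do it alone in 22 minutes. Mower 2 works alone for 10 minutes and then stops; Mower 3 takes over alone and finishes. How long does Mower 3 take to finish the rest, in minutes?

In 10 minutes Mower 2 does 10/33 of the job, leaving 23/33.
Mower 3 works at 1/22 per minute, so finishing takes 23/33 ÷ 1/22 = 46/3 minutes.

46/3 minutes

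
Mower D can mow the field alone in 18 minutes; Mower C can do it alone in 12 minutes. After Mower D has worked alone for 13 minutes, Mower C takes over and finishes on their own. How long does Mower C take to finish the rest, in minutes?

10/3 minutes

In 13 minutes Mower D does 13/18 of the job, leaving 5/18.
Mower C works at 1/12 per minute, so finishing takes 5/18 ÷ 1/12 = 10/3 minutes.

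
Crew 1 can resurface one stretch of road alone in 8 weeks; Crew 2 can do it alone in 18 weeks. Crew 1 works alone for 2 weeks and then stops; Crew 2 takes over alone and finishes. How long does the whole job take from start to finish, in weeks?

In 2 weeks Crew 1 does 2/8 = 1/4 of the job, leaving 3/4.
Crew 2 works at 1/18 per week, so finishing takes 3/4 ÷ 1/18 = 27/2 weeks.
Total time = 2 + 27/2 = 31/2 weeks.

31/2 weeks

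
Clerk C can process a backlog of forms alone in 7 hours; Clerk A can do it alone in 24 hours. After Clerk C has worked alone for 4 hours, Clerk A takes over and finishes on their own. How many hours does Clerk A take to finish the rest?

In 4 hours Clerk C does 4/7 of the job, leaving 3/7.
Clerk A works at 1/24 per hour, so finishing takes 3/7 ÷ 1/24 = 72/7 hours.

72/7 hours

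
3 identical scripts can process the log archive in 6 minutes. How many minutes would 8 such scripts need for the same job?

9/4 minutes

Total work is 3·6 = 18 script-minutes.
With 8 scripts: 18/8 = 9/4 minutes.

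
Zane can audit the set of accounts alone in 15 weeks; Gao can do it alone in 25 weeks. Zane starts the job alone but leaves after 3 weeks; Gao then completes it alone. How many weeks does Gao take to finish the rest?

20 weeks

In 3 weeks Zane does 3/15 = 1/5 of the job, leaving 4/5.
Gao works at 1/25 per week, so finishing takes 4/5 ÷ 1/25 = 20 weeks.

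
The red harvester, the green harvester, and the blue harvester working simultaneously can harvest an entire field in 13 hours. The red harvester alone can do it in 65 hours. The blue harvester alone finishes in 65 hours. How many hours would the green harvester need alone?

65/3 hours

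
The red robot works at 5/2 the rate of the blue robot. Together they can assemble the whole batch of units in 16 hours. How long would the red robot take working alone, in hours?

112/5 hours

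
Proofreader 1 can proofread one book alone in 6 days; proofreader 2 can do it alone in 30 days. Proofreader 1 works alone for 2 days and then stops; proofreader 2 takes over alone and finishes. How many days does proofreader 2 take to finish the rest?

20 days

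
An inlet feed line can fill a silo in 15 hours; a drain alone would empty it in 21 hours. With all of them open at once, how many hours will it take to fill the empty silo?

Net rate = 1/15 − 1/21 = (7 − 5)/105 = 2/105 per hour.
Filling time = 1 ÷ (2/105) = 105/2 hours.

105/2 hours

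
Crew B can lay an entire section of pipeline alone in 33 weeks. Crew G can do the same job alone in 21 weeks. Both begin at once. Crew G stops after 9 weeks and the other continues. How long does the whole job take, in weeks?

132/7 weeks

In the first 9 weeks the combined rate is 6/77, so 54/77 of the job is done, leaving 23/77.
After crew G leaves the rate is 1/33 per week; the remaining 23/77 takes 69/7 weeks.
Total = 9 + 69/7 = 132/7 weeks.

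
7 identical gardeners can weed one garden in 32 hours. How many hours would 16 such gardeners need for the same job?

14 hours

Total work is 7·32 = 224 gardener-hours.
With 16 gardeners: 224/16 = 14 hours.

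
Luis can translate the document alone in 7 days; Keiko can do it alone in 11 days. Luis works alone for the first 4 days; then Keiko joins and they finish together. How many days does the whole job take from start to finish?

In 4 days Luis does 4/7 of the job, leaving 3/7.
Luis and Keiko together work at 18/77 per day, so finishing takes 3/7 ÷ 18/77 = 11/6 days.
Total time = 4 + 11/6 = 35/6 days.

35/6 days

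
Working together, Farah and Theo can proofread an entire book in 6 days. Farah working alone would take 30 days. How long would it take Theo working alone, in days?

Combined rate is 1/6 per day.
Known contribution: 1/30 per day.
So Theo's rate is 1/6 − 1/30 = 2/15, meaning 15/2 days alone.

15/2 days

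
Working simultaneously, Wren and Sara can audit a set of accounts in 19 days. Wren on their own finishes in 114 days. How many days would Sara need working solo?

Combined rate is 1/19 per day.
Known contribution: 1/114 per day.
So Sara's rate is 1/19 − 1/114 = 5/114, meaning 114/5 days alone.

114/5 days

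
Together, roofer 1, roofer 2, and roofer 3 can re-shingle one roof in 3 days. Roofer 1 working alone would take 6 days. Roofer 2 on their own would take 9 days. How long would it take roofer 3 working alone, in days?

Combined rate is 1/3 per day.
Known contribution: 1/6 + 1/9 = (3 + 2)/18 = 5/18 per day.
So roofer 3's rate is 1/3 − 5/18 = 1/18, meaning 18 days alone.

18 days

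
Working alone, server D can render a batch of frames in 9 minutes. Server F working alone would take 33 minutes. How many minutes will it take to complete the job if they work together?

99/14 minutes

Combined rate: 1/9 + 1/33 = (11 + 3)/99 = 14/99 per minute.
Time = 1 ÷ (14/99) = 99/14 minutes.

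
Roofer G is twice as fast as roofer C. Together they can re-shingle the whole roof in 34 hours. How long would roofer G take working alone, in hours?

51 hours

Let roofer C's rate be r; then roofer G's rate is 2r, so together (2 + 1)r = 3r = 1/34.
Thus r = 1/102 per hour.
Roofer C alone: 102 hours; roofer G alone: 51 hours.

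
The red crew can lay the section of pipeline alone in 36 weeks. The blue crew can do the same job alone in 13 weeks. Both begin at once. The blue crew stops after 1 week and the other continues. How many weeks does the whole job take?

432/13 weeks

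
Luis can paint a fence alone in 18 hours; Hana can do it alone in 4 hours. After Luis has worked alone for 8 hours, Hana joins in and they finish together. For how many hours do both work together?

In 8 hours Luis does 8/18 = 4/9 of the job, leaving 5/9.
Luis and Hana together work at 11/36 per hour, so finishing takes 5/9 ÷ 11/36 = 20/11 hours.

20/11 hours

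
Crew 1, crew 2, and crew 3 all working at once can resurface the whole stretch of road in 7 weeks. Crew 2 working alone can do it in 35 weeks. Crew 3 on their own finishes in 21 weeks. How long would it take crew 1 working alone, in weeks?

15 weeks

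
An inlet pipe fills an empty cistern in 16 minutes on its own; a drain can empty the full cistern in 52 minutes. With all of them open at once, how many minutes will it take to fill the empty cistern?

208/9 minutes

Net rate = 1/16 − 1/52 = (13 − 4)/208 = 9/208 per minute.
Filling time = 1 ÷ (9/208) = 208/9 minutes.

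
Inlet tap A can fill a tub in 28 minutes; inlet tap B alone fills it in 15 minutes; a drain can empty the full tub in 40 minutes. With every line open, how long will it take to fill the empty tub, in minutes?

168/13 minutes

Net rate = 1/28 + 1/15 − 1/40 = (30 + 56 − 21)/840 = 65/840 = 13/168 per minute.
Filling time = 1 ÷ (13/168) = 168/13 minutes.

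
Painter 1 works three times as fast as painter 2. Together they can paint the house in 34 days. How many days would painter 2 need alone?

Let painter 2's rate be r; then painter 1's rate is 3r, so together (3 + 1)r = 4r = 1/34.
Thus r = 1/136 per day.
Painter 2 alone: 136 days; painter 1 alone: 136/3 days.

136 days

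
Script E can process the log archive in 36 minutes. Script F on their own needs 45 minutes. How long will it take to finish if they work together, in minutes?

20 minutes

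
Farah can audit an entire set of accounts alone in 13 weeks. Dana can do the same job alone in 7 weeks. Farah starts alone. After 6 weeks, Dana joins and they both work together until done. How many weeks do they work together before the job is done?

In the first 6 weeks Farah alone does 6/13 of the job, leaving 7/13.
Once everyone is working, combined rate: 1/13 + 1/7 = (7 + 13)/91 = 20/91 per week.
Remaining 7/13 at 20/91 per week takes 49/20 weeks.

49/20 weeks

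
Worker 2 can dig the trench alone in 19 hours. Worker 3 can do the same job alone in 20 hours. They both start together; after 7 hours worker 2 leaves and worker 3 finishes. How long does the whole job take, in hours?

In the first 7 hours the combined rate is 39/380, so 273/380 of the job is done, leaving 107/380.
After worker 2 leaves the rate is 1/20 per hour; the remaining 107/380 takes 107/19 hours.
Total = 7 + 107/19 = 240/19 hours.

240/19 hours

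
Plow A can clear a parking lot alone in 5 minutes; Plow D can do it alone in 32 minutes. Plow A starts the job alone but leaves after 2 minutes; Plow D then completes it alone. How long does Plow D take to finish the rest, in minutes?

96/5 minutes

In 2 minutes Plow A does 2/5 of the job, leaving 3/5.
Plow D works at 1/32 per minute, so finishing takes 3/5 ÷ 1/32 = 96/5 minutes.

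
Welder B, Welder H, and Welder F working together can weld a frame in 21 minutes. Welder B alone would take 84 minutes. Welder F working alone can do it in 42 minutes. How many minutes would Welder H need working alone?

84 minutes

Combined rate is 1/21 per minute.
Known contribution: 1/84 + 1/42 = (1 + 2)/84 = 3/84 = 1/28 per minute.
So Welder H's rate is 1/21 − 1/28 = 1/84, meaning 84 minutes alone.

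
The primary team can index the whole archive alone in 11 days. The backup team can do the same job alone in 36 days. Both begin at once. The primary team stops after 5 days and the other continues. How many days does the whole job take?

216/11 days

In the first 5 days the combined rate is 47/396, so 235/396 of the job is done, leaving 161/396.
After the primary team leaves the rate is 1/36 per day; the remaining 161/396 takes 161/11 days.
Total = 5 + 161/11 = 216/11 days.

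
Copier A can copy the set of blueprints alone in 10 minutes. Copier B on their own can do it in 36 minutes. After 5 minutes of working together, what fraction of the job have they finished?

Combined rate: 1/10 + 1/36 = (18 + 5)/180 = 23/180 per minute.
In 5 minutes they complete 5·23/180 = 23/36 of the job.

23/36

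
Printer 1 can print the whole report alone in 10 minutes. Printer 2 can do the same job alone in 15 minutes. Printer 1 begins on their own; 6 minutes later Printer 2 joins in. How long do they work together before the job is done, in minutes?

In the first 6 minutes Printer 1 alone does 6/10 = 3/5 of the job, leaving 2/5.
Once everyone is working, combined rate: 1/10 + 1/15 = (3 + 2)/30 = 5/30 = 1/6 per minute.
Remaining 2/5 at 1/6 per minute takes 12/5 minutes.

12/5 minutes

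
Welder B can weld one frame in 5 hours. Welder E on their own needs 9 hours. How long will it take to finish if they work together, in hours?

Combined rate: 1/5 + 1/9 = (9 + 5)/45 = 14/45 per hour.
Time = 1 ÷ (14/45) = 45/14 hours.

45/14 hours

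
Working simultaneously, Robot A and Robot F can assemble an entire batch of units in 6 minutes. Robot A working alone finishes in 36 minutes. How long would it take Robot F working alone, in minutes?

Combined rate is 1/6 per minute.
Known contribution: 1/36 per minute.
So Robot F's rate is 1/6 − 1/36 = 5/36, meaning 36/5 minutes alone.

36/5 minutes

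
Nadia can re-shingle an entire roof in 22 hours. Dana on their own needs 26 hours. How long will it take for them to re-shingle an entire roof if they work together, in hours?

143/12 hours

With two workers the combined time is the product over the sum: 22·26/(22+26) = 572/48 = 143/12 hours.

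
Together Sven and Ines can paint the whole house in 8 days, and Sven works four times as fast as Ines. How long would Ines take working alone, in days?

40 days

Let Ines's rate be r; then Sven's rate is 4r, so together (4 + 1)r = 5r = 1/8.
Thus r = 1/40 per day.
Ines alone: 40 days; Sven alone: 10 days.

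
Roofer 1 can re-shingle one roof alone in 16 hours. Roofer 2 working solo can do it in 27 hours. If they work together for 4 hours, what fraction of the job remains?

65/108

Combined rate: 1/16 + 1/27 = (27 + 16)/432 = 43/432 per hour.
In 4 hours they complete 4·43/432 = 43/108 of the job.
So 65/108 remains.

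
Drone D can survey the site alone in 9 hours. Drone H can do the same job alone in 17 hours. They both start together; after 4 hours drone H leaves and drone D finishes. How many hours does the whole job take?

In the first 4 hours the combined rate is 26/153, so 104/153 of the job is done, leaving 49/153.
After drone H leaves the rate is 1/9 per hour; the remaining 49/153 takes 49/17 hours.
Total = 4 + 49/17 = 117/17 hours.

117/17 hours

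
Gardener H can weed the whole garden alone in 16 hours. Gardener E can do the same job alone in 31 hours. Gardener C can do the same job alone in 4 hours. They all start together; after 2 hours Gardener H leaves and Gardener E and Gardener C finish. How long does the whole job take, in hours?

In the first 2 hours the combined rate is 171/496, so 171/248 of the job is done, leaving 77/248.
After Gardener H leaves the rate is 35/124 per hour; the remaining 77/248 takes 11/10 hours.
Total = 2 + 11/10 = 31/10 hours.

31/10 hours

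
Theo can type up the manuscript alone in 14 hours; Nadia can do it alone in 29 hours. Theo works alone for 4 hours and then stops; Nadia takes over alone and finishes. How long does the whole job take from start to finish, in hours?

173/7 hours

In 4 hours Theo does 4/14 = 2/7 of the job, leaving 5/7.
Nadia works at 1/29 per hour, so finishing takes 5/7 ÷ 1/29 = 145/7 hours.
Total time = 4 + 145/7 = 173/7 hours.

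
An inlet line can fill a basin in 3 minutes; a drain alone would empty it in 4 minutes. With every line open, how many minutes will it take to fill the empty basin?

12 minutes

Net rate = 1/3 − 1/4 = (4 − 3)/12 = 1/12 per minute.
Filling time = 1 ÷ (1/12) = 12 minutes.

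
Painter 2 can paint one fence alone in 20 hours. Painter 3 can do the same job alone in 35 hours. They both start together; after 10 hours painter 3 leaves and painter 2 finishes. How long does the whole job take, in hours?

100/7 hours

In the first 10 hours the combined rate is 11/140, so 11/14 of the job is done, leaving 3/14.
After painter 3 leaves the rate is 1/20 per hour; the remaining 3/14 takes 30/7 hours.
Total = 10 + 30/7 = 100/7 hours.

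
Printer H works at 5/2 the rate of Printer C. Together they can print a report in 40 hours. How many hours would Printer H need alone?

Let Printer C's rate be r; then Printer H's rate is (5/2)r, so together (5/2 + 1)r = (7/2)r = 1/40.
Thus r = 1/140 per hour.
Printer C alone: 140 hours; Printer H alone: 56 hours.

56 hours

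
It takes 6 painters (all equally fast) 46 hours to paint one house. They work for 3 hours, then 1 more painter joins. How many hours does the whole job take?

One painter does 1/276 of the job per hour.
After 3 hours with 6 painters, 3/46 is done (43/46 left).
With 7 painters the rate is 7/276, so the rest takes 43/46 ÷ 7/276 = 258/7 hours.
Total = 3 + 258/7 = 279/7 hours.

279/7 hours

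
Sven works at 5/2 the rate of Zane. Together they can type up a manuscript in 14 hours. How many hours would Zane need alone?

49 hours

Let Zane's rate be r; then Sven's rate is (5/2)r, so together (5/2 + 1)r = (7/2)r = 1/14.
Thus r = 1/49 per hour.
Zane alone: 49 hours; Sven alone: 98/5 hours.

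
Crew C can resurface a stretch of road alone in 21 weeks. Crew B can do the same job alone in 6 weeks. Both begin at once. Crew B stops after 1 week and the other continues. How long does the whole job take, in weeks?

35/2 weeks

In the first 1 week the combined rate is 3/14, so 3/14 of the job is done, leaving 11/14.
After crew B leaves the rate is 1/21 per week; the remaining 11/14 takes 33/2 weeks.
Total = 1 + 33/2 = 35/2 weeks.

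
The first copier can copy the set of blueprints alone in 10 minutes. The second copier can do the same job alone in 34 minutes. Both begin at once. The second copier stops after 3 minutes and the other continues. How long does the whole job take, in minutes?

155/17 minutes

In the first 3 minutes the combined rate is 11/85, so 33/85 of the job is done, leaving 52/85.
After the second copier leaves the rate is 1/10 per minute; the remaining 52/85 takes 104/17 minutes.
Total = 3 + 104/17 = 155/17 minutes.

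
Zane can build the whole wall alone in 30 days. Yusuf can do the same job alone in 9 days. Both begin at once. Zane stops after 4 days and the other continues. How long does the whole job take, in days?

In the first 4 days the combined rate is 13/90, so 26/45 of the job is done, leaving 19/45.
After Zane leaves the rate is 1/9 per day; the remaining 19/45 takes 19/5 days.
Total = 4 + 19/5 = 39/5 days.

39/5 days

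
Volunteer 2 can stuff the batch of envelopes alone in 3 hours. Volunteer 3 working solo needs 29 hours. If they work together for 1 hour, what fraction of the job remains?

55/87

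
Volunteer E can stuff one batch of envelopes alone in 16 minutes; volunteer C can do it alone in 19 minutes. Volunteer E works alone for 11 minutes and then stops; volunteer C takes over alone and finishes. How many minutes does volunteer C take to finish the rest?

95/16 minutes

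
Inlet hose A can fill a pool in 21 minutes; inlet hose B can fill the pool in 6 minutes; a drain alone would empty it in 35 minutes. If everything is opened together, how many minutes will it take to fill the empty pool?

70/13 minutes

Net rate = 1/21 + 1/6 − 1/35 = (10 + 35 − 6)/210 = 39/210 = 13/70 per minute.
Filling time = 1 ÷ (13/70) = 70/13 minutes.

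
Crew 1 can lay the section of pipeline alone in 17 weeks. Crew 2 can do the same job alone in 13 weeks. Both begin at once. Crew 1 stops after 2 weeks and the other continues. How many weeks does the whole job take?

195/17 weeks

In the first 2 weeks the combined rate is 30/221, so 60/221 of the job is done, leaving 161/221.
After Crew 1 leaves the rate is 1/13 per week; the remaining 161/221 takes 161/17 weeks.
Total = 2 + 161/17 = 195/17 weeks.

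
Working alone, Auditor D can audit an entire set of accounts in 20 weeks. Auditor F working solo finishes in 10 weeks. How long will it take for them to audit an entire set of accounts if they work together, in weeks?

20/3 weeks

Combined rate: 1/20 + 1/10 = (1 + 2)/20 = 3/20 per week.
Time = 1 ÷ (3/20) = 20/3 weeks.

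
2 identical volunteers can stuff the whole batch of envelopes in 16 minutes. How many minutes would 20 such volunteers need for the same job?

Total work is 2·16 = 32 volunteer-minutes.
With 20 volunteers: 32/20 = 8/5 minutes.

8/5 minutes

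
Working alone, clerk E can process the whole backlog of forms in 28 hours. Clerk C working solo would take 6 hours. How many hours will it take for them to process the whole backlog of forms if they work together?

84/17 hours

Combined rate: 1/28 + 1/6 = (3 + 14)/84 = 17/84 per hour.
Time = 1 ÷ (17/84) = 84/17 hours.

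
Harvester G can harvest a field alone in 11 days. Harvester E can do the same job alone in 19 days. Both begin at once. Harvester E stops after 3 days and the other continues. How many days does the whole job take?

176/19 days

In the first 3 days the combined rate is 30/209, so 90/209 of the job is done, leaving 119/209.
After harvester E leaves the rate is 1/11 per day; the remaining 119/209 takes 119/19 days.
Total = 3 + 119/19 = 176/19 days.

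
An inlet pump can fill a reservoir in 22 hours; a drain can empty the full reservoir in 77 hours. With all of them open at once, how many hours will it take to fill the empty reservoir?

154/5 hours

Net rate = 1/22 − 1/77 = (7 − 2)/154 = 5/154 per hour.
Filling time = 1 ÷ (5/154) = 154/5 hours.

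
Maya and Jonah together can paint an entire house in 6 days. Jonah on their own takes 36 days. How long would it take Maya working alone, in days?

Combined rate is 1/6 per day.
Known contribution: 1/36 per day.
So Maya's rate is 1/6 − 1/36 = 5/36, meaning 36/5 days alone.

36/5 days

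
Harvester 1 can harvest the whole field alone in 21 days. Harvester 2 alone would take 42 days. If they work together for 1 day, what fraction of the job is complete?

Combined rate: 1/21 + 1/42 = (2 + 1)/42 = 3/42 = 1/14 per day.
In 1 day they complete 1·1/14 = 1/14 of the job.

1/14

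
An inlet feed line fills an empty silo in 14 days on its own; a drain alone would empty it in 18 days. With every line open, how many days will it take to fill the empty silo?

63 days

Net rate = 1/14 − 1/18 = (9 − 7)/126 = 2/126 = 1/63 per day.
Filling time = 1 ÷ (1/63) = 63 days.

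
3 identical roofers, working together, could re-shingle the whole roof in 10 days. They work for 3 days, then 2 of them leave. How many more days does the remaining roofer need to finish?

One roofer does 1/30 of the job per day.
After 3 days with 3 roofers, 3/10 is done (7/10 left).
With 1 roofer the rate is 1/30, so the rest takes 7/10 ÷ 1/30 = 21 days.

21 days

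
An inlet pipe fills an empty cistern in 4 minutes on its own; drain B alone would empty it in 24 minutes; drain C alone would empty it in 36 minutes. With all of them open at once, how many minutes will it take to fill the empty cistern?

Net rate = 1/4 − 1/24 − 1/36 = (18 − 3 − 2)/72 = 13/72 per minute.
Filling time = 1 ÷ (13/72) = 72/13 minutes.

72/13 minutes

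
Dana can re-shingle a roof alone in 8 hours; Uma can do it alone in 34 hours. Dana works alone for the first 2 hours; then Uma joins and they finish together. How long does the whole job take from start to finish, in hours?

48/7 hours

In 2 hours Dana does 2/8 = 1/4 of the job, leaving 3/4.
Dana and Uma together work at 21/136 per hour, so finishing takes 3/4 ÷ 21/136 = 34/7 hours.
Total time = 2 + 34/7 = 48/7 hours.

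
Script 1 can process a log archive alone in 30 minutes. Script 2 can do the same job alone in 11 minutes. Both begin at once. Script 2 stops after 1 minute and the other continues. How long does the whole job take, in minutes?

300/11 minutes

In the first 1 minute the combined rate is 41/330, so 41/330 of the job is done, leaving 289/330.
After script 2 leaves the rate is 1/30 per minute; the remaining 289/330 takes 289/11 minutes.
Total = 1 + 289/11 = 300/11 minutes.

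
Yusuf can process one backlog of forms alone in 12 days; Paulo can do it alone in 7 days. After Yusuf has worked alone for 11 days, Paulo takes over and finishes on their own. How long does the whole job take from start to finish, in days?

139/12 days

In 11 days Yusuf does 11/12 of the job, leaving 1/12.
Paulo works at 1/7 per day, so finishing takes 1/12 ÷ 1/7 = 7/12 days.
Total time = 11 + 7/12 = 139/12 days.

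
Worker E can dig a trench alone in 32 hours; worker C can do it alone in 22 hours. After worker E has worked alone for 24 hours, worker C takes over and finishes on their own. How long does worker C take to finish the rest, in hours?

11/2 hours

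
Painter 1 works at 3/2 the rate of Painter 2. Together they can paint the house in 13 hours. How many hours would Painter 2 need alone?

Let Painter 2's rate be r; then Painter 1's rate is (3/2)r, so together (3/2 + 1)r = (5/2)r = 1/13.
Thus r = 2/65 per hour.
Painter 2 alone: 65/2 hours; Painter 1 alone: 65/3 hours.

65/2 hours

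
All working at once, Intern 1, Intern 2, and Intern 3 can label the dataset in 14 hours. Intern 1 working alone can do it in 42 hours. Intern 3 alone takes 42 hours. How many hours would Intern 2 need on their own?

Combined rate is 1/14 per hour.
Known contribution: 1/42 + 1/42 = (1 + 1)/42 = 2/42 = 1/21 per hour.
So Intern 2's rate is 1/14 − 1/21 = 1/42, meaning 42 hours alone.

42 hours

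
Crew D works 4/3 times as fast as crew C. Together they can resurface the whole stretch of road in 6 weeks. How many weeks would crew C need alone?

Let crew C's rate be r; then crew D's rate is (4/3)r, so together (4/3 + 1)r = (7/3)r = 1/6.
Thus r = 1/14 per week.
Crew C alone: 14 weeks; crew D alone: 21/2 weeks.

14 weeks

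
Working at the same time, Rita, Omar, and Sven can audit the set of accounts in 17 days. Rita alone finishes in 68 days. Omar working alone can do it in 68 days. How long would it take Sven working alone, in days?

34 days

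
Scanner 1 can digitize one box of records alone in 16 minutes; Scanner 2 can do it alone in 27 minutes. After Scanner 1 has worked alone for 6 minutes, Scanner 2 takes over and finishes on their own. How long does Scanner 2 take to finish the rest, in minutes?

In 6 minutes Scanner 1 does 6/16 = 3/8 of the job, leaving 5/8.
Scanner 2 works at 1/27 per minute, so finishing takes 5/8 ÷ 1/27 = 135/8 minutes.

135/8 minutes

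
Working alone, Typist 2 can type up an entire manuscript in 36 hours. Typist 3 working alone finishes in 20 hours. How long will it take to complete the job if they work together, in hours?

90/7 hours

Combined rate: 1/36 + 1/20 = (5 + 9)/180 = 14/180 = 7/90 per hour.
Time = 1 ÷ (7/90) = 90/7 hours.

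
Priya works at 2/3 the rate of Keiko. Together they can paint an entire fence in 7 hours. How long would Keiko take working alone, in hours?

35/3 hours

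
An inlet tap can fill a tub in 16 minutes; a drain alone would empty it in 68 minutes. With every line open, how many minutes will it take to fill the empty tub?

272/13 minutes

Net rate = 1/16 − 1/68 = (17 − 4)/272 = 13/272 per minute.
Filling time = 1 ÷ (13/272) = 272/13 minutes.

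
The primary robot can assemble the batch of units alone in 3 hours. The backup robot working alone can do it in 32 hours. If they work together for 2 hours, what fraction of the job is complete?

Combined rate: 1/3 + 1/32 = (32 + 3)/96 = 35/96 per hour.
In 2 hours they complete 2·35/96 = 35/48 of the job.

35/48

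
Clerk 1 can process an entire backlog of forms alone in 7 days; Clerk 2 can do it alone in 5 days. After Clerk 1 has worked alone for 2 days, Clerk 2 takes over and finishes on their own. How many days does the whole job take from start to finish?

39/7 days

In 2 days Clerk 1 does 2/7 of the job, leaving 5/7.
Clerk 2 works at 1/5 per day, so finishing takes 5/7 ÷ 1/5 = 25/7 days.
Total time = 2 + 25/7 = 39/7 days.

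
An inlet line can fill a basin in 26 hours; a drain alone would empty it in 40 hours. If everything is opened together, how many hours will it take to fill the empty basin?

520/7 hours

Net rate = 1/26 − 1/40 = (20 − 13)/520 = 7/520 per hour.
Filling time = 1 ÷ (7/520) = 520/7 hours.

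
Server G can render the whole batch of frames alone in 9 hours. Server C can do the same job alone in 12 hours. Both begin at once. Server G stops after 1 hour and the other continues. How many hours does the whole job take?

In the first 1 hour the combined rate is 7/36, so 7/36 of the job is done, leaving 29/36.
After server G leaves the rate is 1/12 per hour; the remaining 29/36 takes 29/3 hours.
Total = 1 + 29/3 = 32/3 hours.

32/3 hours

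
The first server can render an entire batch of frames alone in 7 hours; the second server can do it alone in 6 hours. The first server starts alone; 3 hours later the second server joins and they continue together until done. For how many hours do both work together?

In 3 hours the first server does 3/7 of the job, leaving 4/7.
The first server and the second server together work at 13/42 per hour, so finishing takes 4/7 ÷ 13/42 = 24/13 hours.

24/13 hours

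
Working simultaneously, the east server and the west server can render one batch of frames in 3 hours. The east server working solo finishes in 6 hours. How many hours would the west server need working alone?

6 hours

Combined rate is 1/3 per hour.
Known contribution: 1/6 per hour.
So the west server's rate is 1/3 − 1/6 = 1/6, meaning 6 hours alone.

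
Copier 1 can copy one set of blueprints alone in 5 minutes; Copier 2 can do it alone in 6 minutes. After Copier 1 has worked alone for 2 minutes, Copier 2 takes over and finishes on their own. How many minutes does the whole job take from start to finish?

In 2 minutes Copier 1 does 2/5 of the job, leaving 3/5.
Copier 2 works at 1/6 per minute, so finishing takes 3/5 ÷ 1/6 = 18/5 minutes.
Total time = 2 + 18/5 = 28/5 minutes.

28/5 minutes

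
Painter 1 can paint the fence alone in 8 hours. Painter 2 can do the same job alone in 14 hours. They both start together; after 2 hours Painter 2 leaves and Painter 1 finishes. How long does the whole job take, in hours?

In the first 2 hours the combined rate is 11/56, so 11/28 of the job is done, leaving 17/28.
After Painter 2 leaves the rate is 1/8 per hour; the remaining 17/28 takes 34/7 hours.
Total = 2 + 34/7 = 48/7 hours.

48/7 hours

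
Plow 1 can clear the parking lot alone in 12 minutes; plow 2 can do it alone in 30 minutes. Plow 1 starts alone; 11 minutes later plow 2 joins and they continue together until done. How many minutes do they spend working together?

In 11 minutes plow 1 does 11/12 of the job, leaving 1/12.
Plow 1 and plow 2 together work at 7/60 per minute, so finishing takes 1/12 ÷ 7/60 = 5/7 minutes.

5/7 minutes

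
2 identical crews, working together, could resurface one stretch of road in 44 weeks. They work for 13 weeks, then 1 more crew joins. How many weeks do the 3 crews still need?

One crew does 1/88 of the job per week.
After 13 weeks with 2 crews, 13/44 is done (31/44 left).
With 3 crews the rate is 3/88, so the rest takes 31/44 ÷ 3/88 = 62/3 weeks.

62/3 weeks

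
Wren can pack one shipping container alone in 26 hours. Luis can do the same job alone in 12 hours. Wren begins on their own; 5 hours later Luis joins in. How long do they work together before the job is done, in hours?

126/19 hours

In the first 5 hours Wren alone does 5/26 of the job, leaving 21/26.
Once everyone is working, combined rate: 1/26 + 1/12 = (6 + 13)/156 = 19/156 per hour.
Remaining 21/26 at 19/156 per hour takes 126/19 hours.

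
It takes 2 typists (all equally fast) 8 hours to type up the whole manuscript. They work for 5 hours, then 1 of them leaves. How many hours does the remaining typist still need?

One typist does 1/16 of the job per hour.
After 5 hours with 2 typists, 5/8 is done (3/8 left).
With 1 typist the rate is 1/16, so the rest takes 3/8 ÷ 1/16 = 6 hours.

6 hours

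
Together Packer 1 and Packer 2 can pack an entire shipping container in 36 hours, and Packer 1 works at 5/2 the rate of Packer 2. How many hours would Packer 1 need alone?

252/5 hours

Let Packer 2's rate be r; then Packer 1's rate is (5/2)r, so together (5/2 + 1)r = (7/2)r = 1/36.
Thus r = 1/126 per hour.
Packer 2 alone: 126 hours; Packer 1 alone: 252/5 hours.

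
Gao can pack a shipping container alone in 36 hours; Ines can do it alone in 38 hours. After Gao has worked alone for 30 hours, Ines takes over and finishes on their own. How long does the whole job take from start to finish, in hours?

109/3 hours

In 30 hours Gao does 30/36 = 5/6 of the job, leaving 1/6.
Ines works at 1/38 per hour, so finishing takes 1/6 ÷ 1/38 = 19/3 hours.
Total time = 30 + 19/3 = 109/3 hours.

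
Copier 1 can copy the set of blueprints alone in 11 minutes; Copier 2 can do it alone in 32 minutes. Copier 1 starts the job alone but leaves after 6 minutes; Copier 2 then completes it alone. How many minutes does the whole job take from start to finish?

In 6 minutes Copier 1 does 6/11 of the job, leaving 5/11.
Copier 2 works at 1/32 per minute, so finishing takes 5/11 ÷ 1/32 = 160/11 minutes.
Total time = 6 + 160/11 = 226/11 minutes.

226/11 minutes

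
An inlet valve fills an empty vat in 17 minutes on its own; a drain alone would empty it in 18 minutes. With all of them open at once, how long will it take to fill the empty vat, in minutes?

306 minutes

Net rate = 1/17 − 1/18 = (18 − 17)/306 = 1/306 per minute.
Filling time = 1 ÷ (1/306) = 306 minutes.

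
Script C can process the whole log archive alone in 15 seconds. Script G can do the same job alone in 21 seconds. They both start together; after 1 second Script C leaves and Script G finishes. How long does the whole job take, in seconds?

In the first 1 second the combined rate is 4/35, so 4/35 of the job is done, leaving 31/35.
After Script C leaves the rate is 1/21 per second; the remaining 31/35 takes 93/5 seconds.
Total = 1 + 93/5 = 98/5 seconds.

98/5 seconds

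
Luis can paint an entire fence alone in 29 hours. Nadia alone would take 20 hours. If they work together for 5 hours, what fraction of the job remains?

67/116

Combined rate: 1/29 + 1/20 = (20 + 29)/580 = 49/580 per hour.
In 5 hours they complete 5·49/580 = 49/116 of the job.
So 67/116 remains.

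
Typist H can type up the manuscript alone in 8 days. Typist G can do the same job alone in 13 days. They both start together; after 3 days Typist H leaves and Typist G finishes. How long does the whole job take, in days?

In the first 3 days the combined rate is 21/104, so 63/104 of the job is done, leaving 41/104.
After Typist H leaves the rate is 1/13 per day; the remaining 41/104 takes 41/8 days.
Total = 3 + 41/8 = 65/8 days.

65/8 days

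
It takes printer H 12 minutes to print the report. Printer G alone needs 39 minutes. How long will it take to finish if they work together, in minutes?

With two workers the combined time is the product over the sum: 12·39/(12+39) = 468/51 = 156/17 minutes.

156/17 minutes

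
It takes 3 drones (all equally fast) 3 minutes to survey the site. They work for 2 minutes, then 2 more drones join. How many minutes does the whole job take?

One drone does 1/9 of the job per minute.
After 2 minutes with 3 drones, 2/3 is done (1/3 left).
With 5 drones the rate is 5/9, so the rest takes 1/3 ÷ 5/9 = 3/5 minutes.
Total = 2 + 3/5 = 13/5 minutes.

13/5 minutes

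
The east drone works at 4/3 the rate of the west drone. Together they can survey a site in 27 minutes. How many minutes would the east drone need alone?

189/4 minutes

Let the west drone's rate be r; then the east drone's rate is (4/3)r, so together (4/3 + 1)r = (7/3)r = 1/27.
Thus r = 1/63 per minute.
The west drone alone: 63 minutes; the east drone alone: 189/4 minutes.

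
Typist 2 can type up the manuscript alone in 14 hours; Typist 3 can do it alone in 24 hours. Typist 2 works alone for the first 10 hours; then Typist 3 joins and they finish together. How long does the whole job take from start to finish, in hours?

238/19 hours

In 10 hours Typist 2 does 10/14 = 5/7 of the job, leaving 2/7.
Typist 2 and Typist 3 together work at 19/168 per hour, so finishing takes 2/7 ÷ 19/168 = 48/19 hours.
Total time = 10 + 48/19 = 238/19 hours.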